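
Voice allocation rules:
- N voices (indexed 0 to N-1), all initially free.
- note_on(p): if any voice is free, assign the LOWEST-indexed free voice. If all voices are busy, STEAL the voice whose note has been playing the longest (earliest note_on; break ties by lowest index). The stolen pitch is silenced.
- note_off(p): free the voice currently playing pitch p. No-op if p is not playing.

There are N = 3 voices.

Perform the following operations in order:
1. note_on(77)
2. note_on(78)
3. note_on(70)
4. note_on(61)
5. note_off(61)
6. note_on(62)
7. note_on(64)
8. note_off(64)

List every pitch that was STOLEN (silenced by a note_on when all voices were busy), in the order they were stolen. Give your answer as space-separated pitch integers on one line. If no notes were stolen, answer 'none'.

Answer: 77 78

Derivation:
Op 1: note_on(77): voice 0 is free -> assigned | voices=[77 - -]
Op 2: note_on(78): voice 1 is free -> assigned | voices=[77 78 -]
Op 3: note_on(70): voice 2 is free -> assigned | voices=[77 78 70]
Op 4: note_on(61): all voices busy, STEAL voice 0 (pitch 77, oldest) -> assign | voices=[61 78 70]
Op 5: note_off(61): free voice 0 | voices=[- 78 70]
Op 6: note_on(62): voice 0 is free -> assigned | voices=[62 78 70]
Op 7: note_on(64): all voices busy, STEAL voice 1 (pitch 78, oldest) -> assign | voices=[62 64 70]
Op 8: note_off(64): free voice 1 | voices=[62 - 70]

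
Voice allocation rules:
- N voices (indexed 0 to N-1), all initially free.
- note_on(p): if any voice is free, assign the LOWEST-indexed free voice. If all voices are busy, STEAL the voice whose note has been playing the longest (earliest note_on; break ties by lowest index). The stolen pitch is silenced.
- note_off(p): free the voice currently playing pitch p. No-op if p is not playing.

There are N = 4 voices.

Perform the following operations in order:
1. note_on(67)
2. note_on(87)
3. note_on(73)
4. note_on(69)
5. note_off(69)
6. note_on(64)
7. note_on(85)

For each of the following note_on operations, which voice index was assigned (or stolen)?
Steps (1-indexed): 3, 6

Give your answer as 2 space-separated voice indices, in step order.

Op 1: note_on(67): voice 0 is free -> assigned | voices=[67 - - -]
Op 2: note_on(87): voice 1 is free -> assigned | voices=[67 87 - -]
Op 3: note_on(73): voice 2 is free -> assigned | voices=[67 87 73 -]
Op 4: note_on(69): voice 3 is free -> assigned | voices=[67 87 73 69]
Op 5: note_off(69): free voice 3 | voices=[67 87 73 -]
Op 6: note_on(64): voice 3 is free -> assigned | voices=[67 87 73 64]
Op 7: note_on(85): all voices busy, STEAL voice 0 (pitch 67, oldest) -> assign | voices=[85 87 73 64]

Answer: 2 3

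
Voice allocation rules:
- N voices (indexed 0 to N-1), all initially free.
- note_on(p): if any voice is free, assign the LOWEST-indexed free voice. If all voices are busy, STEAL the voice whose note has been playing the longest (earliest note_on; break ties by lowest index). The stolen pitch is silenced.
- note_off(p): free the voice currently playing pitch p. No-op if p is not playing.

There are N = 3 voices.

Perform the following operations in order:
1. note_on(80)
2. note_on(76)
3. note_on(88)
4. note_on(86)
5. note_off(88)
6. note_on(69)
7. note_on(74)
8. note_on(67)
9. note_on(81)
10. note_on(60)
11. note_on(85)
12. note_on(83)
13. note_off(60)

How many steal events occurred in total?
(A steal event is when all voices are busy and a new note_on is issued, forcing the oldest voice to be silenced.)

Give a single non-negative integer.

Answer: 7

Derivation:
Op 1: note_on(80): voice 0 is free -> assigned | voices=[80 - -]
Op 2: note_on(76): voice 1 is free -> assigned | voices=[80 76 -]
Op 3: note_on(88): voice 2 is free -> assigned | voices=[80 76 88]
Op 4: note_on(86): all voices busy, STEAL voice 0 (pitch 80, oldest) -> assign | voices=[86 76 88]
Op 5: note_off(88): free voice 2 | voices=[86 76 -]
Op 6: note_on(69): voice 2 is free -> assigned | voices=[86 76 69]
Op 7: note_on(74): all voices busy, STEAL voice 1 (pitch 76, oldest) -> assign | voices=[86 74 69]
Op 8: note_on(67): all voices busy, STEAL voice 0 (pitch 86, oldest) -> assign | voices=[67 74 69]
Op 9: note_on(81): all voices busy, STEAL voice 2 (pitch 69, oldest) -> assign | voices=[67 74 81]
Op 10: note_on(60): all voices busy, STEAL voice 1 (pitch 74, oldest) -> assign | voices=[67 60 81]
Op 11: note_on(85): all voices busy, STEAL voice 0 (pitch 67, oldest) -> assign | voices=[85 60 81]
Op 12: note_on(83): all voices busy, STEAL voice 2 (pitch 81, oldest) -> assign | voices=[85 60 83]
Op 13: note_off(60): free voice 1 | voices=[85 - 83]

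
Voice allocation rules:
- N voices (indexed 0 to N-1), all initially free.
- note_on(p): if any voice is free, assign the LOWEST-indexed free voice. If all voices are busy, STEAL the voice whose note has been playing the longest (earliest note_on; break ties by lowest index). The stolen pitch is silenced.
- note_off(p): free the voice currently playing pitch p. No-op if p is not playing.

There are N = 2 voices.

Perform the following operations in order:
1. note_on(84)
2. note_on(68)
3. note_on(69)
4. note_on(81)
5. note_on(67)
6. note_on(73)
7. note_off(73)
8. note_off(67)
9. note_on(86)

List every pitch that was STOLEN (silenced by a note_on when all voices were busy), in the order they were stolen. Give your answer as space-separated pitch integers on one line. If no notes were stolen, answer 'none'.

Op 1: note_on(84): voice 0 is free -> assigned | voices=[84 -]
Op 2: note_on(68): voice 1 is free -> assigned | voices=[84 68]
Op 3: note_on(69): all voices busy, STEAL voice 0 (pitch 84, oldest) -> assign | voices=[69 68]
Op 4: note_on(81): all voices busy, STEAL voice 1 (pitch 68, oldest) -> assign | voices=[69 81]
Op 5: note_on(67): all voices busy, STEAL voice 0 (pitch 69, oldest) -> assign | voices=[67 81]
Op 6: note_on(73): all voices busy, STEAL voice 1 (pitch 81, oldest) -> assign | voices=[67 73]
Op 7: note_off(73): free voice 1 | voices=[67 -]
Op 8: note_off(67): free voice 0 | voices=[- -]
Op 9: note_on(86): voice 0 is free -> assigned | voices=[86 -]

Answer: 84 68 69 81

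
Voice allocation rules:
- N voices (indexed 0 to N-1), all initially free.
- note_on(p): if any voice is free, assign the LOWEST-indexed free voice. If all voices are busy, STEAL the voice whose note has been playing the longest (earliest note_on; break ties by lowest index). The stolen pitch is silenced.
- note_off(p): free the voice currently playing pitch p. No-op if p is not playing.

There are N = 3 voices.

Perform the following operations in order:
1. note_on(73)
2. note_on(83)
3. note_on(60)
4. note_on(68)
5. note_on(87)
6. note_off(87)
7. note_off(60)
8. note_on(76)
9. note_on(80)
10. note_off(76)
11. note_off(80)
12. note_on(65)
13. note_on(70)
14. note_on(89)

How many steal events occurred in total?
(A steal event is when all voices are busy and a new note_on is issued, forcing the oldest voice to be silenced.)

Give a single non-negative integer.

Answer: 3

Derivation:
Op 1: note_on(73): voice 0 is free -> assigned | voices=[73 - -]
Op 2: note_on(83): voice 1 is free -> assigned | voices=[73 83 -]
Op 3: note_on(60): voice 2 is free -> assigned | voices=[73 83 60]
Op 4: note_on(68): all voices busy, STEAL voice 0 (pitch 73, oldest) -> assign | voices=[68 83 60]
Op 5: note_on(87): all voices busy, STEAL voice 1 (pitch 83, oldest) -> assign | voices=[68 87 60]
Op 6: note_off(87): free voice 1 | voices=[68 - 60]
Op 7: note_off(60): free voice 2 | voices=[68 - -]
Op 8: note_on(76): voice 1 is free -> assigned | voices=[68 76 -]
Op 9: note_on(80): voice 2 is free -> assigned | voices=[68 76 80]
Op 10: note_off(76): free voice 1 | voices=[68 - 80]
Op 11: note_off(80): free voice 2 | voices=[68 - -]
Op 12: note_on(65): voice 1 is free -> assigned | voices=[68 65 -]
Op 13: note_on(70): voice 2 is free -> assigned | voices=[68 65 70]
Op 14: note_on(89): all voices busy, STEAL voice 0 (pitch 68, oldest) -> assign | voices=[89 65 70]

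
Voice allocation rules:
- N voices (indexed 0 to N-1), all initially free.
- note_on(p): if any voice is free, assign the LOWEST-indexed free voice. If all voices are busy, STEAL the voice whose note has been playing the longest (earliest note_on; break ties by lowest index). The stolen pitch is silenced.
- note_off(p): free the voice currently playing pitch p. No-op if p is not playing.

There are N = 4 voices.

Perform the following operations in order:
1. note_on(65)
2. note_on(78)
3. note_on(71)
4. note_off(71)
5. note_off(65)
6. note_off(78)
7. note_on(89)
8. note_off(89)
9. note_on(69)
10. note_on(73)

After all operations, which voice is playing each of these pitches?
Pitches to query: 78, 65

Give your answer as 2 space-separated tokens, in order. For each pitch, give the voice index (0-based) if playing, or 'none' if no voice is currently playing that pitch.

Answer: none none

Derivation:
Op 1: note_on(65): voice 0 is free -> assigned | voices=[65 - - -]
Op 2: note_on(78): voice 1 is free -> assigned | voices=[65 78 - -]
Op 3: note_on(71): voice 2 is free -> assigned | voices=[65 78 71 -]
Op 4: note_off(71): free voice 2 | voices=[65 78 - -]
Op 5: note_off(65): free voice 0 | voices=[- 78 - -]
Op 6: note_off(78): free voice 1 | voices=[- - - -]
Op 7: note_on(89): voice 0 is free -> assigned | voices=[89 - - -]
Op 8: note_off(89): free voice 0 | voices=[- - - -]
Op 9: note_on(69): voice 0 is free -> assigned | voices=[69 - - -]
Op 10: note_on(73): voice 1 is free -> assigned | voices=[69 73 - -]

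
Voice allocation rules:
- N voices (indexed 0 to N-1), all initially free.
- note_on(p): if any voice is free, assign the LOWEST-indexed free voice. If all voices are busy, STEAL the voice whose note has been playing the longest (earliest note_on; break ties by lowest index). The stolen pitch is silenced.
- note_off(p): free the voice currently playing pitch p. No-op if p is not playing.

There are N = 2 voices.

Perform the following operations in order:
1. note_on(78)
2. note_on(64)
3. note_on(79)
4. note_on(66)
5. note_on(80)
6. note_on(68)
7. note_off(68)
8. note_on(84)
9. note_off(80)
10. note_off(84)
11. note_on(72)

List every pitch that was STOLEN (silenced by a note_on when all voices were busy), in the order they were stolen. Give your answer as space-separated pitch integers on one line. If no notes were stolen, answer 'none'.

Answer: 78 64 79 66

Derivation:
Op 1: note_on(78): voice 0 is free -> assigned | voices=[78 -]
Op 2: note_on(64): voice 1 is free -> assigned | voices=[78 64]
Op 3: note_on(79): all voices busy, STEAL voice 0 (pitch 78, oldest) -> assign | voices=[79 64]
Op 4: note_on(66): all voices busy, STEAL voice 1 (pitch 64, oldest) -> assign | voices=[79 66]
Op 5: note_on(80): all voices busy, STEAL voice 0 (pitch 79, oldest) -> assign | voices=[80 66]
Op 6: note_on(68): all voices busy, STEAL voice 1 (pitch 66, oldest) -> assign | voices=[80 68]
Op 7: note_off(68): free voice 1 | voices=[80 -]
Op 8: note_on(84): voice 1 is free -> assigned | voices=[80 84]
Op 9: note_off(80): free voice 0 | voices=[- 84]
Op 10: note_off(84): free voice 1 | voices=[- -]
Op 11: note_on(72): voice 0 is free -> assigned | voices=[72 -]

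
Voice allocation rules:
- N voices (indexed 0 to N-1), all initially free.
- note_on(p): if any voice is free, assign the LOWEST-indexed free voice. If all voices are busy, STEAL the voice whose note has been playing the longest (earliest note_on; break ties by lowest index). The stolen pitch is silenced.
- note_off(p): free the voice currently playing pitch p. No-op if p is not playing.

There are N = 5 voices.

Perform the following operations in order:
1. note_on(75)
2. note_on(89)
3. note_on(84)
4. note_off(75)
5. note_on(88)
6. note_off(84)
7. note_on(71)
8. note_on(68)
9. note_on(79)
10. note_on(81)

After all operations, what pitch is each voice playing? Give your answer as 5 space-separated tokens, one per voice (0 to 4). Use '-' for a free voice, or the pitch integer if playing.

Op 1: note_on(75): voice 0 is free -> assigned | voices=[75 - - - -]
Op 2: note_on(89): voice 1 is free -> assigned | voices=[75 89 - - -]
Op 3: note_on(84): voice 2 is free -> assigned | voices=[75 89 84 - -]
Op 4: note_off(75): free voice 0 | voices=[- 89 84 - -]
Op 5: note_on(88): voice 0 is free -> assigned | voices=[88 89 84 - -]
Op 6: note_off(84): free voice 2 | voices=[88 89 - - -]
Op 7: note_on(71): voice 2 is free -> assigned | voices=[88 89 71 - -]
Op 8: note_on(68): voice 3 is free -> assigned | voices=[88 89 71 68 -]
Op 9: note_on(79): voice 4 is free -> assigned | voices=[88 89 71 68 79]
Op 10: note_on(81): all voices busy, STEAL voice 1 (pitch 89, oldest) -> assign | voices=[88 81 71 68 79]

Answer: 88 81 71 68 79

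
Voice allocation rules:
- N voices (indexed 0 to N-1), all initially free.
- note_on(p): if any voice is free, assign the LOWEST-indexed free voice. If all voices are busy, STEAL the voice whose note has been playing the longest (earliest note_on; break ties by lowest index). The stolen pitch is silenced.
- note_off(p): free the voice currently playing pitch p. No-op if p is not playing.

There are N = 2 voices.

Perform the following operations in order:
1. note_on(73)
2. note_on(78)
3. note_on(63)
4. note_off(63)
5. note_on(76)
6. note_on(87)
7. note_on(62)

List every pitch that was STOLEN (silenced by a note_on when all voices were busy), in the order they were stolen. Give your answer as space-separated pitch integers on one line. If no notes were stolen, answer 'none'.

Op 1: note_on(73): voice 0 is free -> assigned | voices=[73 -]
Op 2: note_on(78): voice 1 is free -> assigned | voices=[73 78]
Op 3: note_on(63): all voices busy, STEAL voice 0 (pitch 73, oldest) -> assign | voices=[63 78]
Op 4: note_off(63): free voice 0 | voices=[- 78]
Op 5: note_on(76): voice 0 is free -> assigned | voices=[76 78]
Op 6: note_on(87): all voices busy, STEAL voice 1 (pitch 78, oldest) -> assign | voices=[76 87]
Op 7: note_on(62): all voices busy, STEAL voice 0 (pitch 76, oldest) -> assign | voices=[62 87]

Answer: 73 78 76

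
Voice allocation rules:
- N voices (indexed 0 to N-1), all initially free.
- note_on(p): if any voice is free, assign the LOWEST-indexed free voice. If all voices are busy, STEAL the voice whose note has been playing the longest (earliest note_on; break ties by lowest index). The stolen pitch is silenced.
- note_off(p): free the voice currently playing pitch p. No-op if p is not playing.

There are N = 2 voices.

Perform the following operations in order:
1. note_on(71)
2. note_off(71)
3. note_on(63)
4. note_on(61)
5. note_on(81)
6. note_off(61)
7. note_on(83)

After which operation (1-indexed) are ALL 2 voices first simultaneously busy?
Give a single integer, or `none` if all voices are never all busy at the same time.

Op 1: note_on(71): voice 0 is free -> assigned | voices=[71 -]
Op 2: note_off(71): free voice 0 | voices=[- -]
Op 3: note_on(63): voice 0 is free -> assigned | voices=[63 -]
Op 4: note_on(61): voice 1 is free -> assigned | voices=[63 61]
Op 5: note_on(81): all voices busy, STEAL voice 0 (pitch 63, oldest) -> assign | voices=[81 61]
Op 6: note_off(61): free voice 1 | voices=[81 -]
Op 7: note_on(83): voice 1 is free -> assigned | voices=[81 83]

Answer: 4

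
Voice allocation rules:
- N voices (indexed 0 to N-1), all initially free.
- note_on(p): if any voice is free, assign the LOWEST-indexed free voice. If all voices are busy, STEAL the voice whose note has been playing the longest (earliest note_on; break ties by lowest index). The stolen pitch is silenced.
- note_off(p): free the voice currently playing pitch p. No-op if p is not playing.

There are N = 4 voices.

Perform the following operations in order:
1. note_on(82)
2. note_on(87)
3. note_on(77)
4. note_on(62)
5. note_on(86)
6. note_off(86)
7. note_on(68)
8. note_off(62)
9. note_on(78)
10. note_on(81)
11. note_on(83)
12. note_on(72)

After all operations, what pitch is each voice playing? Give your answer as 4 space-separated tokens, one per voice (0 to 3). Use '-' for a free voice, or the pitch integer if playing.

Answer: 72 81 83 78

Derivation:
Op 1: note_on(82): voice 0 is free -> assigned | voices=[82 - - -]
Op 2: note_on(87): voice 1 is free -> assigned | voices=[82 87 - -]
Op 3: note_on(77): voice 2 is free -> assigned | voices=[82 87 77 -]
Op 4: note_on(62): voice 3 is free -> assigned | voices=[82 87 77 62]
Op 5: note_on(86): all voices busy, STEAL voice 0 (pitch 82, oldest) -> assign | voices=[86 87 77 62]
Op 6: note_off(86): free voice 0 | voices=[- 87 77 62]
Op 7: note_on(68): voice 0 is free -> assigned | voices=[68 87 77 62]
Op 8: note_off(62): free voice 3 | voices=[68 87 77 -]
Op 9: note_on(78): voice 3 is free -> assigned | voices=[68 87 77 78]
Op 10: note_on(81): all voices busy, STEAL voice 1 (pitch 87, oldest) -> assign | voices=[68 81 77 78]
Op 11: note_on(83): all voices busy, STEAL voice 2 (pitch 77, oldest) -> assign | voices=[68 81 83 78]
Op 12: note_on(72): all voices busy, STEAL voice 0 (pitch 68, oldest) -> assign | voices=[72 81 83 78]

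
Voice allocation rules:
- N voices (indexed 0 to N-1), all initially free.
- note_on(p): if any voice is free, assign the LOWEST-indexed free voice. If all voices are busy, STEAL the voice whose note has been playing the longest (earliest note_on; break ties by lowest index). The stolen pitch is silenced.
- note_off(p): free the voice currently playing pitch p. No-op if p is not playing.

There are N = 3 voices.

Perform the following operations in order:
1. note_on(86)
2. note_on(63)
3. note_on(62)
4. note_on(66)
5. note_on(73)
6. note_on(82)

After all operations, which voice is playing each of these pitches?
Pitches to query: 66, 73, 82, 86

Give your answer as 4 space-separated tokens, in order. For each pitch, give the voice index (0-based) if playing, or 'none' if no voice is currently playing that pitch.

Answer: 0 1 2 none

Derivation:
Op 1: note_on(86): voice 0 is free -> assigned | voices=[86 - -]
Op 2: note_on(63): voice 1 is free -> assigned | voices=[86 63 -]
Op 3: note_on(62): voice 2 is free -> assigned | voices=[86 63 62]
Op 4: note_on(66): all voices busy, STEAL voice 0 (pitch 86, oldest) -> assign | voices=[66 63 62]
Op 5: note_on(73): all voices busy, STEAL voice 1 (pitch 63, oldest) -> assign | voices=[66 73 62]
Op 6: note_on(82): all voices busy, STEAL voice 2 (pitch 62, oldest) -> assign | voices=[66 73 82]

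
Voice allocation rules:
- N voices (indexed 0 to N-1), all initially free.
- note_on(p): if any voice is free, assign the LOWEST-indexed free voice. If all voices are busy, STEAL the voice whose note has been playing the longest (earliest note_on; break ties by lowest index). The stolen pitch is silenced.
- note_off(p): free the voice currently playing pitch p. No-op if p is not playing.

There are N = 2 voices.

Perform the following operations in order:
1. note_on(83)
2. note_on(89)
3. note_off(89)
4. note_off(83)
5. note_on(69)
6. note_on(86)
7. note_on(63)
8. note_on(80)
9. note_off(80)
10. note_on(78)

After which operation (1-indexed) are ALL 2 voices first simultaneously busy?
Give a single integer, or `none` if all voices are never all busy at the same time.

Answer: 2

Derivation:
Op 1: note_on(83): voice 0 is free -> assigned | voices=[83 -]
Op 2: note_on(89): voice 1 is free -> assigned | voices=[83 89]
Op 3: note_off(89): free voice 1 | voices=[83 -]
Op 4: note_off(83): free voice 0 | voices=[- -]
Op 5: note_on(69): voice 0 is free -> assigned | voices=[69 -]
Op 6: note_on(86): voice 1 is free -> assigned | voices=[69 86]
Op 7: note_on(63): all voices busy, STEAL voice 0 (pitch 69, oldest) -> assign | voices=[63 86]
Op 8: note_on(80): all voices busy, STEAL voice 1 (pitch 86, oldest) -> assign | voices=[63 80]
Op 9: note_off(80): free voice 1 | voices=[63 -]
Op 10: note_on(78): voice 1 is free -> assigned | voices=[63 78]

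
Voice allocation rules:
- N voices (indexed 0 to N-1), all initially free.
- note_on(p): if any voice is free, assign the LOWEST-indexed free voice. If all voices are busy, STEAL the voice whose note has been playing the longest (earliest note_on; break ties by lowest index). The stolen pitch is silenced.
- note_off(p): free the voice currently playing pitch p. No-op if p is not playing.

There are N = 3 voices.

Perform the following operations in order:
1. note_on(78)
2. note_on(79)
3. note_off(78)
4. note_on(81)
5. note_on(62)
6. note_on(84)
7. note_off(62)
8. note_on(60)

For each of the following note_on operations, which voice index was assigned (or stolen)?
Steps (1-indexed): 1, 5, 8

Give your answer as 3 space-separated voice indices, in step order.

Op 1: note_on(78): voice 0 is free -> assigned | voices=[78 - -]
Op 2: note_on(79): voice 1 is free -> assigned | voices=[78 79 -]
Op 3: note_off(78): free voice 0 | voices=[- 79 -]
Op 4: note_on(81): voice 0 is free -> assigned | voices=[81 79 -]
Op 5: note_on(62): voice 2 is free -> assigned | voices=[81 79 62]
Op 6: note_on(84): all voices busy, STEAL voice 1 (pitch 79, oldest) -> assign | voices=[81 84 62]
Op 7: note_off(62): free voice 2 | voices=[81 84 -]
Op 8: note_on(60): voice 2 is free -> assigned | voices=[81 84 60]

Answer: 0 2 2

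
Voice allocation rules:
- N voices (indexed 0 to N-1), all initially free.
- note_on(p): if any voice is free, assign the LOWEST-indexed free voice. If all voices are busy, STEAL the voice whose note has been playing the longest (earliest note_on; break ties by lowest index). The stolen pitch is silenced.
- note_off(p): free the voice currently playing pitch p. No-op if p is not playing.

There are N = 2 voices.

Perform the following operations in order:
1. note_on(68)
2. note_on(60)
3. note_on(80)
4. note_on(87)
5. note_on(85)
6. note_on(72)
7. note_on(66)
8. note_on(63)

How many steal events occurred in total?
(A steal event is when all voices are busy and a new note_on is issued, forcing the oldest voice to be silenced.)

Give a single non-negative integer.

Op 1: note_on(68): voice 0 is free -> assigned | voices=[68 -]
Op 2: note_on(60): voice 1 is free -> assigned | voices=[68 60]
Op 3: note_on(80): all voices busy, STEAL voice 0 (pitch 68, oldest) -> assign | voices=[80 60]
Op 4: note_on(87): all voices busy, STEAL voice 1 (pitch 60, oldest) -> assign | voices=[80 87]
Op 5: note_on(85): all voices busy, STEAL voice 0 (pitch 80, oldest) -> assign | voices=[85 87]
Op 6: note_on(72): all voices busy, STEAL voice 1 (pitch 87, oldest) -> assign | voices=[85 72]
Op 7: note_on(66): all voices busy, STEAL voice 0 (pitch 85, oldest) -> assign | voices=[66 72]
Op 8: note_on(63): all voices busy, STEAL voice 1 (pitch 72, oldest) -> assign | voices=[66 63]

Answer: 6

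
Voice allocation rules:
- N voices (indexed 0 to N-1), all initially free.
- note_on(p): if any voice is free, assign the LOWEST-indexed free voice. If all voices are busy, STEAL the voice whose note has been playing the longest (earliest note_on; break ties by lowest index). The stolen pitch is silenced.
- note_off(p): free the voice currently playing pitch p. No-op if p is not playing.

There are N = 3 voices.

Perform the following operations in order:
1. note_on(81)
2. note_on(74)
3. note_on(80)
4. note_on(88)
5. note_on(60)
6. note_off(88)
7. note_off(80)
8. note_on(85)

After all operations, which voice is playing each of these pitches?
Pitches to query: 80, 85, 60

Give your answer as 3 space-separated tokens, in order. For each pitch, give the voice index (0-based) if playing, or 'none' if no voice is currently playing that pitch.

Op 1: note_on(81): voice 0 is free -> assigned | voices=[81 - -]
Op 2: note_on(74): voice 1 is free -> assigned | voices=[81 74 -]
Op 3: note_on(80): voice 2 is free -> assigned | voices=[81 74 80]
Op 4: note_on(88): all voices busy, STEAL voice 0 (pitch 81, oldest) -> assign | voices=[88 74 80]
Op 5: note_on(60): all voices busy, STEAL voice 1 (pitch 74, oldest) -> assign | voices=[88 60 80]
Op 6: note_off(88): free voice 0 | voices=[- 60 80]
Op 7: note_off(80): free voice 2 | voices=[- 60 -]
Op 8: note_on(85): voice 0 is free -> assigned | voices=[85 60 -]

Answer: none 0 1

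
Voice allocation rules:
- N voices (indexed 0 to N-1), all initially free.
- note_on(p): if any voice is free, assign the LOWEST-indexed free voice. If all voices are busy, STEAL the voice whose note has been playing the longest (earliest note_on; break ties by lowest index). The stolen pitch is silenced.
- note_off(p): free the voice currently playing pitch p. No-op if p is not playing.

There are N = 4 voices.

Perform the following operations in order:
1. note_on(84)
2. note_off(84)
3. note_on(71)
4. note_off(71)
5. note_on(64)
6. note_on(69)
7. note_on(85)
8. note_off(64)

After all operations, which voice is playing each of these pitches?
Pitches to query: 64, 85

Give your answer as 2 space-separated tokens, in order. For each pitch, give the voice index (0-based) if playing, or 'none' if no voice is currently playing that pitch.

Answer: none 2

Derivation:
Op 1: note_on(84): voice 0 is free -> assigned | voices=[84 - - -]
Op 2: note_off(84): free voice 0 | voices=[- - - -]
Op 3: note_on(71): voice 0 is free -> assigned | voices=[71 - - -]
Op 4: note_off(71): free voice 0 | voices=[- - - -]
Op 5: note_on(64): voice 0 is free -> assigned | voices=[64 - - -]
Op 6: note_on(69): voice 1 is free -> assigned | voices=[64 69 - -]
Op 7: note_on(85): voice 2 is free -> assigned | voices=[64 69 85 -]
Op 8: note_off(64): free voice 0 | voices=[- 69 85 -]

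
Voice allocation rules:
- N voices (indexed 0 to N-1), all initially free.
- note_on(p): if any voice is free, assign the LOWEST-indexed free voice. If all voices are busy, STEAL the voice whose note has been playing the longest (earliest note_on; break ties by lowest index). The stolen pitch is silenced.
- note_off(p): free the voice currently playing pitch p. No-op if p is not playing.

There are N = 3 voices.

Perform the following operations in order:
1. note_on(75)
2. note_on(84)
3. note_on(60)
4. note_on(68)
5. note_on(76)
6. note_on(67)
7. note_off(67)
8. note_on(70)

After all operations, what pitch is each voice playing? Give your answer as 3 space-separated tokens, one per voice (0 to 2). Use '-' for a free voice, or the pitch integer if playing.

Answer: 68 76 70

Derivation:
Op 1: note_on(75): voice 0 is free -> assigned | voices=[75 - -]
Op 2: note_on(84): voice 1 is free -> assigned | voices=[75 84 -]
Op 3: note_on(60): voice 2 is free -> assigned | voices=[75 84 60]
Op 4: note_on(68): all voices busy, STEAL voice 0 (pitch 75, oldest) -> assign | voices=[68 84 60]
Op 5: note_on(76): all voices busy, STEAL voice 1 (pitch 84, oldest) -> assign | voices=[68 76 60]
Op 6: note_on(67): all voices busy, STEAL voice 2 (pitch 60, oldest) -> assign | voices=[68 76 67]
Op 7: note_off(67): free voice 2 | voices=[68 76 -]
Op 8: note_on(70): voice 2 is free -> assigned | voices=[68 76 70]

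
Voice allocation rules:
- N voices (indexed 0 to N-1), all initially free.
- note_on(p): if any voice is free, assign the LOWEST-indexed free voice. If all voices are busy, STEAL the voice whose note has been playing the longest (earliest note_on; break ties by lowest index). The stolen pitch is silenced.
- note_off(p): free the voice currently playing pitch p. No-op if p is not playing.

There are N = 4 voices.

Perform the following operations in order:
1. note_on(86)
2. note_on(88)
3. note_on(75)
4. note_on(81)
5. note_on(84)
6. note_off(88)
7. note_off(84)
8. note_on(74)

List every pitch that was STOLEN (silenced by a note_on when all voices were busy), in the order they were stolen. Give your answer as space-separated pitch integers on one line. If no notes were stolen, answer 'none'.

Op 1: note_on(86): voice 0 is free -> assigned | voices=[86 - - -]
Op 2: note_on(88): voice 1 is free -> assigned | voices=[86 88 - -]
Op 3: note_on(75): voice 2 is free -> assigned | voices=[86 88 75 -]
Op 4: note_on(81): voice 3 is free -> assigned | voices=[86 88 75 81]
Op 5: note_on(84): all voices busy, STEAL voice 0 (pitch 86, oldest) -> assign | voices=[84 88 75 81]
Op 6: note_off(88): free voice 1 | voices=[84 - 75 81]
Op 7: note_off(84): free voice 0 | voices=[- - 75 81]
Op 8: note_on(74): voice 0 is free -> assigned | voices=[74 - 75 81]

Answer: 86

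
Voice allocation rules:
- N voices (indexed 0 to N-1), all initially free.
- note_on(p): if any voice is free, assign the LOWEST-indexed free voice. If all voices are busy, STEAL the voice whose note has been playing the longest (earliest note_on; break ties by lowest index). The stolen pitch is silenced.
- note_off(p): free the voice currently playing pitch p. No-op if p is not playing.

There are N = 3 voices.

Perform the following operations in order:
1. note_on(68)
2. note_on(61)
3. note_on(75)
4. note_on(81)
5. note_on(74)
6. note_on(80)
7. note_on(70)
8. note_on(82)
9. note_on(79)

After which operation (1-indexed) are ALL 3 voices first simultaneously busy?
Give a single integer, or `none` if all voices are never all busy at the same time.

Op 1: note_on(68): voice 0 is free -> assigned | voices=[68 - -]
Op 2: note_on(61): voice 1 is free -> assigned | voices=[68 61 -]
Op 3: note_on(75): voice 2 is free -> assigned | voices=[68 61 75]
Op 4: note_on(81): all voices busy, STEAL voice 0 (pitch 68, oldest) -> assign | voices=[81 61 75]
Op 5: note_on(74): all voices busy, STEAL voice 1 (pitch 61, oldest) -> assign | voices=[81 74 75]
Op 6: note_on(80): all voices busy, STEAL voice 2 (pitch 75, oldest) -> assign | voices=[81 74 80]
Op 7: note_on(70): all voices busy, STEAL voice 0 (pitch 81, oldest) -> assign | voices=[70 74 80]
Op 8: note_on(82): all voices busy, STEAL voice 1 (pitch 74, oldest) -> assign | voices=[70 82 80]
Op 9: note_on(79): all voices busy, STEAL voice 2 (pitch 80, oldest) -> assign | voices=[70 82 79]

Answer: 3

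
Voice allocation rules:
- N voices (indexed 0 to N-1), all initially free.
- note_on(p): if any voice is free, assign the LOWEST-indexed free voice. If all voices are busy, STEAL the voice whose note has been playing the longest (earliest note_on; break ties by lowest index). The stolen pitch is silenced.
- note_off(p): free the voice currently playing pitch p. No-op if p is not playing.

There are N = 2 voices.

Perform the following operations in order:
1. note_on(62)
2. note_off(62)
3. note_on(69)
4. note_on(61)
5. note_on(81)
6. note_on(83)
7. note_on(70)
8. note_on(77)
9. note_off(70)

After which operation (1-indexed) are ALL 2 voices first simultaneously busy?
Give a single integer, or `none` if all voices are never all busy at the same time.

Answer: 4

Derivation:
Op 1: note_on(62): voice 0 is free -> assigned | voices=[62 -]
Op 2: note_off(62): free voice 0 | voices=[- -]
Op 3: note_on(69): voice 0 is free -> assigned | voices=[69 -]
Op 4: note_on(61): voice 1 is free -> assigned | voices=[69 61]
Op 5: note_on(81): all voices busy, STEAL voice 0 (pitch 69, oldest) -> assign | voices=[81 61]
Op 6: note_on(83): all voices busy, STEAL voice 1 (pitch 61, oldest) -> assign | voices=[81 83]
Op 7: note_on(70): all voices busy, STEAL voice 0 (pitch 81, oldest) -> assign | voices=[70 83]
Op 8: note_on(77): all voices busy, STEAL voice 1 (pitch 83, oldest) -> assign | voices=[70 77]
Op 9: note_off(70): free voice 0 | voices=[- 77]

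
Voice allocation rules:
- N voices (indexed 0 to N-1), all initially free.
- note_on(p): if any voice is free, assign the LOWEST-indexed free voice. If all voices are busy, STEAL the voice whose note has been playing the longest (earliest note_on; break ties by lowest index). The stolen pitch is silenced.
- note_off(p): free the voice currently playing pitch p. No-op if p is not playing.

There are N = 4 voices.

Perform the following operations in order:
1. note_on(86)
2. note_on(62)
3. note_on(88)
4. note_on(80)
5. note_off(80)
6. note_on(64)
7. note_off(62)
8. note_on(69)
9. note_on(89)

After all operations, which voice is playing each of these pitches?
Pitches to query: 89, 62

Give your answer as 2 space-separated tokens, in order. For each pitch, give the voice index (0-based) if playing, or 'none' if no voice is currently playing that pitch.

Op 1: note_on(86): voice 0 is free -> assigned | voices=[86 - - -]
Op 2: note_on(62): voice 1 is free -> assigned | voices=[86 62 - -]
Op 3: note_on(88): voice 2 is free -> assigned | voices=[86 62 88 -]
Op 4: note_on(80): voice 3 is free -> assigned | voices=[86 62 88 80]
Op 5: note_off(80): free voice 3 | voices=[86 62 88 -]
Op 6: note_on(64): voice 3 is free -> assigned | voices=[86 62 88 64]
Op 7: note_off(62): free voice 1 | voices=[86 - 88 64]
Op 8: note_on(69): voice 1 is free -> assigned | voices=[86 69 88 64]
Op 9: note_on(89): all voices busy, STEAL voice 0 (pitch 86, oldest) -> assign | voices=[89 69 88 64]

Answer: 0 none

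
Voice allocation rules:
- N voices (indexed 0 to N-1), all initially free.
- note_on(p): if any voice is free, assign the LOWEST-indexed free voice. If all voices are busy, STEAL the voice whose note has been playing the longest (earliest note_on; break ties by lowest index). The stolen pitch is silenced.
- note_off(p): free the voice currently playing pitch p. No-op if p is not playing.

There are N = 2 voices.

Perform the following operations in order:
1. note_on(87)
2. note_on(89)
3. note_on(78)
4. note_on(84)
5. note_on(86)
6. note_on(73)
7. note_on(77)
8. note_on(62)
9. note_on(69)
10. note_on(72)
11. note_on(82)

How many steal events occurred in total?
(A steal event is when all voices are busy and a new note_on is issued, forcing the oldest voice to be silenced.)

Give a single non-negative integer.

Op 1: note_on(87): voice 0 is free -> assigned | voices=[87 -]
Op 2: note_on(89): voice 1 is free -> assigned | voices=[87 89]
Op 3: note_on(78): all voices busy, STEAL voice 0 (pitch 87, oldest) -> assign | voices=[78 89]
Op 4: note_on(84): all voices busy, STEAL voice 1 (pitch 89, oldest) -> assign | voices=[78 84]
Op 5: note_on(86): all voices busy, STEAL voice 0 (pitch 78, oldest) -> assign | voices=[86 84]
Op 6: note_on(73): all voices busy, STEAL voice 1 (pitch 84, oldest) -> assign | voices=[86 73]
Op 7: note_on(77): all voices busy, STEAL voice 0 (pitch 86, oldest) -> assign | voices=[77 73]
Op 8: note_on(62): all voices busy, STEAL voice 1 (pitch 73, oldest) -> assign | voices=[77 62]
Op 9: note_on(69): all voices busy, STEAL voice 0 (pitch 77, oldest) -> assign | voices=[69 62]
Op 10: note_on(72): all voices busy, STEAL voice 1 (pitch 62, oldest) -> assign | voices=[69 72]
Op 11: note_on(82): all voices busy, STEAL voice 0 (pitch 69, oldest) -> assign | voices=[82 72]

Answer: 9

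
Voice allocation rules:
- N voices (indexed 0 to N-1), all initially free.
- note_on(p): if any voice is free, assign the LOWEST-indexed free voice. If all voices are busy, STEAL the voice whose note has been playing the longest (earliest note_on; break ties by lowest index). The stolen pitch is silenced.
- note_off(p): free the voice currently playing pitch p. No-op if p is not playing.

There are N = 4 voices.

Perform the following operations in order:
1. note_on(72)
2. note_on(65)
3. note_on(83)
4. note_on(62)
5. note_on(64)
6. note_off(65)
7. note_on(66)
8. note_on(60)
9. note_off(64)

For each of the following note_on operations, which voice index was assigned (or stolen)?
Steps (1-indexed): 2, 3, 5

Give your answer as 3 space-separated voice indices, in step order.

Answer: 1 2 0

Derivation:
Op 1: note_on(72): voice 0 is free -> assigned | voices=[72 - - -]
Op 2: note_on(65): voice 1 is free -> assigned | voices=[72 65 - -]
Op 3: note_on(83): voice 2 is free -> assigned | voices=[72 65 83 -]
Op 4: note_on(62): voice 3 is free -> assigned | voices=[72 65 83 62]
Op 5: note_on(64): all voices busy, STEAL voice 0 (pitch 72, oldest) -> assign | voices=[64 65 83 62]
Op 6: note_off(65): free voice 1 | voices=[64 - 83 62]
Op 7: note_on(66): voice 1 is free -> assigned | voices=[64 66 83 62]
Op 8: note_on(60): all voices busy, STEAL voice 2 (pitch 83, oldest) -> assign | voices=[64 66 60 62]
Op 9: note_off(64): free voice 0 | voices=[- 66 60 62]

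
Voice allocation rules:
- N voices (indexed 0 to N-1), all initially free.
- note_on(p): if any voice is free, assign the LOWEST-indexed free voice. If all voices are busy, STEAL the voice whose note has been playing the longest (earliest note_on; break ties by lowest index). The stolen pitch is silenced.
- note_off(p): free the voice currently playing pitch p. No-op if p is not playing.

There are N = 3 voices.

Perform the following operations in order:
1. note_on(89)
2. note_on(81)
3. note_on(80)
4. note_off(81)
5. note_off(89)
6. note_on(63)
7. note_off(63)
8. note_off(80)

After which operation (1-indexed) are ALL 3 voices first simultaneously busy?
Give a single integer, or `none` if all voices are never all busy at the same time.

Op 1: note_on(89): voice 0 is free -> assigned | voices=[89 - -]
Op 2: note_on(81): voice 1 is free -> assigned | voices=[89 81 -]
Op 3: note_on(80): voice 2 is free -> assigned | voices=[89 81 80]
Op 4: note_off(81): free voice 1 | voices=[89 - 80]
Op 5: note_off(89): free voice 0 | voices=[- - 80]
Op 6: note_on(63): voice 0 is free -> assigned | voices=[63 - 80]
Op 7: note_off(63): free voice 0 | voices=[- - 80]
Op 8: note_off(80): free voice 2 | voices=[- - -]

Answer: 3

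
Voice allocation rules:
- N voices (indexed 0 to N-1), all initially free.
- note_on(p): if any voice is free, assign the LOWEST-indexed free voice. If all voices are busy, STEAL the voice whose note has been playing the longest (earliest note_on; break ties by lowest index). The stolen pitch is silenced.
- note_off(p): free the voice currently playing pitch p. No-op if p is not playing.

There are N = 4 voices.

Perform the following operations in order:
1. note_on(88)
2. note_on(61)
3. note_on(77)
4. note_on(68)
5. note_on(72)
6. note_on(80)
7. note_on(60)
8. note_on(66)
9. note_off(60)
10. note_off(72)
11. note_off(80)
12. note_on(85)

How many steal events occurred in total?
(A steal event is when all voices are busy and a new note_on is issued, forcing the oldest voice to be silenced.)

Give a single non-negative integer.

Op 1: note_on(88): voice 0 is free -> assigned | voices=[88 - - -]
Op 2: note_on(61): voice 1 is free -> assigned | voices=[88 61 - -]
Op 3: note_on(77): voice 2 is free -> assigned | voices=[88 61 77 -]
Op 4: note_on(68): voice 3 is free -> assigned | voices=[88 61 77 68]
Op 5: note_on(72): all voices busy, STEAL voice 0 (pitch 88, oldest) -> assign | voices=[72 61 77 68]
Op 6: note_on(80): all voices busy, STEAL voice 1 (pitch 61, oldest) -> assign | voices=[72 80 77 68]
Op 7: note_on(60): all voices busy, STEAL voice 2 (pitch 77, oldest) -> assign | voices=[72 80 60 68]
Op 8: note_on(66): all voices busy, STEAL voice 3 (pitch 68, oldest) -> assign | voices=[72 80 60 66]
Op 9: note_off(60): free voice 2 | voices=[72 80 - 66]
Op 10: note_off(72): free voice 0 | voices=[- 80 - 66]
Op 11: note_off(80): free voice 1 | voices=[- - - 66]
Op 12: note_on(85): voice 0 is free -> assigned | voices=[85 - - 66]

Answer: 4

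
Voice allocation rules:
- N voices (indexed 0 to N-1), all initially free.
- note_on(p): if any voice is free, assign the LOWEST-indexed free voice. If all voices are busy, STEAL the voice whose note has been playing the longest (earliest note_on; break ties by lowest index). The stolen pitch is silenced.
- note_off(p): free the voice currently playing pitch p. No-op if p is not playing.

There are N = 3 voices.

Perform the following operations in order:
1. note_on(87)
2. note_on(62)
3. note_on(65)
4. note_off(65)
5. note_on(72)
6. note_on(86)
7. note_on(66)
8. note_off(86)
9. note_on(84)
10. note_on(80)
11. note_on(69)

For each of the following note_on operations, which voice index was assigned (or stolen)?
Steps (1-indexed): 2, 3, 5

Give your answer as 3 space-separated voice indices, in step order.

Answer: 1 2 2

Derivation:
Op 1: note_on(87): voice 0 is free -> assigned | voices=[87 - -]
Op 2: note_on(62): voice 1 is free -> assigned | voices=[87 62 -]
Op 3: note_on(65): voice 2 is free -> assigned | voices=[87 62 65]
Op 4: note_off(65): free voice 2 | voices=[87 62 -]
Op 5: note_on(72): voice 2 is free -> assigned | voices=[87 62 72]
Op 6: note_on(86): all voices busy, STEAL voice 0 (pitch 87, oldest) -> assign | voices=[86 62 72]
Op 7: note_on(66): all voices busy, STEAL voice 1 (pitch 62, oldest) -> assign | voices=[86 66 72]
Op 8: note_off(86): free voice 0 | voices=[- 66 72]
Op 9: note_on(84): voice 0 is free -> assigned | voices=[84 66 72]
Op 10: note_on(80): all voices busy, STEAL voice 2 (pitch 72, oldest) -> assign | voices=[84 66 80]
Op 11: note_on(69): all voices busy, STEAL voice 1 (pitch 66, oldest) -> assign | voices=[84 69 80]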